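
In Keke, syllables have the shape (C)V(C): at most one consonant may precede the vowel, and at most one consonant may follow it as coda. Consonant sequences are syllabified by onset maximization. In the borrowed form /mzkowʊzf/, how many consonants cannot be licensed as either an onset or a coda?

3

Syllabifying with onset maximization leaves /m/, /z/, /f/ stranded (at most one coda consonant is licensed; onsets are limited to one consonant).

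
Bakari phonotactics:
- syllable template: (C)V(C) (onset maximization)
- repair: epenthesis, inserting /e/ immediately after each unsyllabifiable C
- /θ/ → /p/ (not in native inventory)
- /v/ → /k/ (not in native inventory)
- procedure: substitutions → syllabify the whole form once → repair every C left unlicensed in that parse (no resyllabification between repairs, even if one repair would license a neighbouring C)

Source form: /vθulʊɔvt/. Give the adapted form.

kepulʊɔkte

Substitution: /v/ → /k/, /θ/ → /p/, giving /kpulʊɔkt/.
The consonants /k/, /t/ cannot be parsed into a legal (C)V(C) syllable (at most one coda consonant is licensed; onsets are limited to one consonant).
Each unlicensed consonant becomes the onset of a new syllable: /k/ → /ke/, /t/ → /te/.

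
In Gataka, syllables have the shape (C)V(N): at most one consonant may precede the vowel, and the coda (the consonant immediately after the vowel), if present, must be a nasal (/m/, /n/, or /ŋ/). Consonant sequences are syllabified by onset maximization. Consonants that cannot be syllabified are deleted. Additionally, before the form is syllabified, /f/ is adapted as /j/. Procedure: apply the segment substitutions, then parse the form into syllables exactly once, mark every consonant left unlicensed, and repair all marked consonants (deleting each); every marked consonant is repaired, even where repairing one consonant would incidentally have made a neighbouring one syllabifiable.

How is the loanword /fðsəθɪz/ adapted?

Substitution: /f/ → /j/, giving /jðsəθɪz/.
Under (C)V(N), the unsyllabifiable consonants are /j/, /ð/, /z/ (only a nasal (/m/, /n/, or /ŋ/) is licensed in coda position; onsets are limited to one consonant).
Deleting the stranded consonants removes /j/, /ð/, /z/.

səθɪ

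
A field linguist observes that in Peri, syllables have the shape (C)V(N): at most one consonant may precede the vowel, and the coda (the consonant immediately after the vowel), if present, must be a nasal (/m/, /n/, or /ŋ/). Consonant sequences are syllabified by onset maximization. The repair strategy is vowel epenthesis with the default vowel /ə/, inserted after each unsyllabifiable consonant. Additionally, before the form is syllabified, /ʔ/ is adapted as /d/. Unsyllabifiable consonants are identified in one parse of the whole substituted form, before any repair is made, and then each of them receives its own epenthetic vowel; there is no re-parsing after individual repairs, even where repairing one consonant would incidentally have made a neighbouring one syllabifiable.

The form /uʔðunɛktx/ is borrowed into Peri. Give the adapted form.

Substitution: /ʔ/ → /d/, giving /udðunɛktx/.
Under (C)V(N), the unsyllabifiable consonants are /d/, /k/, /t/, /x/ (only a nasal (/m/, /n/, or /ŋ/) is licensed in coda position; onsets are limited to one consonant).
Inserting the epenthetic vowel yields /d/ → /də/, /k/ → /kə/, /t/ → /tə/, /x/ → /xə/.

udəðunɛkətəxə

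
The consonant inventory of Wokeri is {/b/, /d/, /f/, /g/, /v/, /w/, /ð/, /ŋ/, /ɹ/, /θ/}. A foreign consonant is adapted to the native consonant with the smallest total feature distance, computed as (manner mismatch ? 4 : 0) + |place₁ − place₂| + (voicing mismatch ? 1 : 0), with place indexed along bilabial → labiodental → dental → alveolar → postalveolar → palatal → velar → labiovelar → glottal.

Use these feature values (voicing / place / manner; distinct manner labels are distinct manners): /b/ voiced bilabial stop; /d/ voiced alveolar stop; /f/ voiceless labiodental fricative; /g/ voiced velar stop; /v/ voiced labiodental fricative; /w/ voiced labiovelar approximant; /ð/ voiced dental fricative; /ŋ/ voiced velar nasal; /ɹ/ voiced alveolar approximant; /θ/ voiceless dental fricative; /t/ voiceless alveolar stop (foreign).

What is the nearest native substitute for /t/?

d

/d/ is closest: same manner (stop), place distance 0 (alveolar→alveolar), voicing differs (+1); total 1. Next closest is /b/ at distance 4.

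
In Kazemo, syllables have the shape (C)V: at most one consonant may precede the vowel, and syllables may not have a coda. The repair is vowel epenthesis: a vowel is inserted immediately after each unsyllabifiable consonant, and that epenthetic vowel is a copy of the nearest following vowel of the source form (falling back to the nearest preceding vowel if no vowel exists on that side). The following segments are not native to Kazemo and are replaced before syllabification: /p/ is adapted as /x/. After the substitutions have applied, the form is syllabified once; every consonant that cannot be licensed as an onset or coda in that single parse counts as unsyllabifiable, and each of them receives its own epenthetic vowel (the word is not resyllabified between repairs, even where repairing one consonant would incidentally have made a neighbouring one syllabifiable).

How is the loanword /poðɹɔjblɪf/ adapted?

xoðɔɹɔjɪbɪlɪfɪ

Substitution: /p/ → /x/, giving /xoðɹɔjblɪf/.
Syllabifying with onset maximization leaves /ð/, /j/, /b/, /f/ stranded (no codas are permitted; onsets are limited to one consonant).
Epenthesis after each stranded consonant: /ð/ → /ðɔ/, /j/ → /jɪ/, /b/ → /bɪ/, /f/ → /fɪ/.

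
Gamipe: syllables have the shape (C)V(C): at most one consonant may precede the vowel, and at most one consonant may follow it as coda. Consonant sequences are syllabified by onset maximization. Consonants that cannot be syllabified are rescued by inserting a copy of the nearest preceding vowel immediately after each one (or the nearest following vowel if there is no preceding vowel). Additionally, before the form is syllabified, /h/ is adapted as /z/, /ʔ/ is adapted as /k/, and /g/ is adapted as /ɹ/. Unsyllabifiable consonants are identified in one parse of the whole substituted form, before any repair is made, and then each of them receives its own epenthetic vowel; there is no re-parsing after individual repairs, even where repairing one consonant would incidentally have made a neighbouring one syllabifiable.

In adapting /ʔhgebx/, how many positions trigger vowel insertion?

After substitution the input is /kzɹebx/.
The unsyllabifiable consonants are /k/, /z/, /x/; each receives one epenthetic vowel.

3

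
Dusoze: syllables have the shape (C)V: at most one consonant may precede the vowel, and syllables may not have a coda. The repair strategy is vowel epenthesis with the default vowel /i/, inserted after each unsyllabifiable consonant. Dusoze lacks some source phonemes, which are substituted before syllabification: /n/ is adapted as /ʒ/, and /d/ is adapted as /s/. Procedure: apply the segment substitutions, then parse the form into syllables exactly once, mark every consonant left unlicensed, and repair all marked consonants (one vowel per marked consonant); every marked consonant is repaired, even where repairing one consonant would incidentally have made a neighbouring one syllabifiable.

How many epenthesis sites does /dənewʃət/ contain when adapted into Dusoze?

2

After substitution the input is /səʒewʃət/.
The unsyllabifiable consonants are /w/, /t/; each receives one epenthetic vowel.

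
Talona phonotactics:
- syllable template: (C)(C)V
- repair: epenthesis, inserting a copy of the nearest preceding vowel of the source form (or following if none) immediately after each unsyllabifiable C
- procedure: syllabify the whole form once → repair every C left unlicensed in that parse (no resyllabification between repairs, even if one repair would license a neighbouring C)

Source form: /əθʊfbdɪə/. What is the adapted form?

əθʊfʊbdɪə

Syllabifying with onset maximization leaves /f/ stranded (no codas are permitted; onsets may contain at most 2 consonants).
Inserting the epenthetic vowel yields /f/ → /fʊ/.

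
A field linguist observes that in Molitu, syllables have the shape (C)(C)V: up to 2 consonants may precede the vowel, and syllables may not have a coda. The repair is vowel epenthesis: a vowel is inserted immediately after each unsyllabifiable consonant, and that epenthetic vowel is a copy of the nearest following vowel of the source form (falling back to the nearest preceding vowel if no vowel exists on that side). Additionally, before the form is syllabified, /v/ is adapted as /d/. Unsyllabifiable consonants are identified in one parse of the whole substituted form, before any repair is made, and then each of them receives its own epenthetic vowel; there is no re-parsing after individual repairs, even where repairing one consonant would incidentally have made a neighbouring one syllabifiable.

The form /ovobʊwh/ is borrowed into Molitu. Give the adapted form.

Substitution: /v/ → /d/, giving /odobʊwh/.
The consonants /w/, /h/ cannot be parsed into a legal (C)(C)V syllable (no codas are permitted; onsets may contain at most 2 consonants).
Inserting the epenthetic vowel yields /w/ → /wʊ/, /h/ → /hʊ/.

odobʊwʊhʊ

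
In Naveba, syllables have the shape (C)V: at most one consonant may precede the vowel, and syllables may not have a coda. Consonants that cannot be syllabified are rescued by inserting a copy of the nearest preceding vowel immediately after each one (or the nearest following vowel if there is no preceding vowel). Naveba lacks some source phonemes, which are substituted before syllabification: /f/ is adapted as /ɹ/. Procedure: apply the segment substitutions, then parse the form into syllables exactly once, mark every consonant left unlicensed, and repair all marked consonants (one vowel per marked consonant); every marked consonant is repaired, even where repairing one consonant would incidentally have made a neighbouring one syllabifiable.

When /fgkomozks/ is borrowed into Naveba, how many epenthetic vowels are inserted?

5

After substitution the input is /ɹgkomozks/.
The unsyllabifiable consonants are /ɹ/, /g/, /z/, /k/, /s/; each receives one epenthetic vowel.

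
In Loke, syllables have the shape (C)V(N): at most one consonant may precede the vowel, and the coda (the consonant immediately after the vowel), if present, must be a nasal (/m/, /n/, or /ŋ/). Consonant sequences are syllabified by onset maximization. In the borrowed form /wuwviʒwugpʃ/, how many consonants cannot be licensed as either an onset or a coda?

5

Syllabifying with onset maximization leaves /w/, /ʒ/, /g/, /p/, /ʃ/ stranded (only a nasal (/m/, /n/, or /ŋ/) is licensed in coda position; onsets are limited to one consonant).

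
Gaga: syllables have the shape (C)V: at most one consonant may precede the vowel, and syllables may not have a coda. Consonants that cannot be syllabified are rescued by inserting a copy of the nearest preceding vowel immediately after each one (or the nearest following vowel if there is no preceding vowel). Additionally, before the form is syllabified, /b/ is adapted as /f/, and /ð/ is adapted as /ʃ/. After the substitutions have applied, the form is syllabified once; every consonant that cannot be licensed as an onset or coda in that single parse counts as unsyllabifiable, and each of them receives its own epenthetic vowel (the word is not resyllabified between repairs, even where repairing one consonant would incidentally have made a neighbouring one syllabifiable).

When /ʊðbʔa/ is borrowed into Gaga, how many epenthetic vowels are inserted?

2

After substitution the input is /ʊʃfʔa/.
The unsyllabifiable consonants are /ʃ/, /f/; each receives one epenthetic vowel.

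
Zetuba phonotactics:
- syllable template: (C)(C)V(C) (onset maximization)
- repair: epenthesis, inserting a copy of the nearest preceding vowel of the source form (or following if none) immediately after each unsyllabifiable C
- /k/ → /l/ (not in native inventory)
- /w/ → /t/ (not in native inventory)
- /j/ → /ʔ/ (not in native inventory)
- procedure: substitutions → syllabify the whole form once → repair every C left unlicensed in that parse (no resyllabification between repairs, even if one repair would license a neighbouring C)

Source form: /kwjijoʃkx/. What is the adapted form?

litʔiʔoʃloxo

Substitution: /k/ → /l/, /w/ → /t/, /j/ → /ʔ/, giving /ltʔiʔoʃlx/.
Syllabifying with onset maximization leaves /l/, /l/, /x/ stranded (at most one coda consonant is licensed; onsets may contain at most 2 consonants).
Epenthesis after each stranded consonant: /l/ → /li/, /l/ → /lo/, /x/ → /xo/.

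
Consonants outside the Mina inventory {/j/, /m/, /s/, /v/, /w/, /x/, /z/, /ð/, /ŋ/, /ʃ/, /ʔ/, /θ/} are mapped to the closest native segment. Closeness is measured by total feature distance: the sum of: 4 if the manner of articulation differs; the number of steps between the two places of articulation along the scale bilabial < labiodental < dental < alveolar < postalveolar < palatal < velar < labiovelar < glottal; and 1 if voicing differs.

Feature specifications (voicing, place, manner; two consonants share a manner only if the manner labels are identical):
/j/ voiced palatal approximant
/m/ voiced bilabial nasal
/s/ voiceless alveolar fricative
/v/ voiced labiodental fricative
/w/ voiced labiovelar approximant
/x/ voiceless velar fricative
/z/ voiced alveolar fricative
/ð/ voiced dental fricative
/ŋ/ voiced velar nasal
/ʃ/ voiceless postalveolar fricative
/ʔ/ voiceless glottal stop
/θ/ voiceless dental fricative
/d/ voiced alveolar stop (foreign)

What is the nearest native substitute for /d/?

/z/ is closest: manner differs (stop→fricative, +4), place distance 0 (alveolar→alveolar), same voicing; total 4. Next closest is /s/ at distance 5.

z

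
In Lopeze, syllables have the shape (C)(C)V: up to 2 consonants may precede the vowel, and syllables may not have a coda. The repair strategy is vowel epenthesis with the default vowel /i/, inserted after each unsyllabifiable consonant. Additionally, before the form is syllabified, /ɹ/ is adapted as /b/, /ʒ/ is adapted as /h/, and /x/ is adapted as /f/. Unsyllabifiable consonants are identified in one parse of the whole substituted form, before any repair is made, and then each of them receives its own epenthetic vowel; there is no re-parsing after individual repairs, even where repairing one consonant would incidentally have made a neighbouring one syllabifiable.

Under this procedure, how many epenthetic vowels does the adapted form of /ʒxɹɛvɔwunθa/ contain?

After substitution the input is /hfbɛvɔwunθa/.
The unsyllabifiable consonants are /h/; each receives one epenthetic vowel.

1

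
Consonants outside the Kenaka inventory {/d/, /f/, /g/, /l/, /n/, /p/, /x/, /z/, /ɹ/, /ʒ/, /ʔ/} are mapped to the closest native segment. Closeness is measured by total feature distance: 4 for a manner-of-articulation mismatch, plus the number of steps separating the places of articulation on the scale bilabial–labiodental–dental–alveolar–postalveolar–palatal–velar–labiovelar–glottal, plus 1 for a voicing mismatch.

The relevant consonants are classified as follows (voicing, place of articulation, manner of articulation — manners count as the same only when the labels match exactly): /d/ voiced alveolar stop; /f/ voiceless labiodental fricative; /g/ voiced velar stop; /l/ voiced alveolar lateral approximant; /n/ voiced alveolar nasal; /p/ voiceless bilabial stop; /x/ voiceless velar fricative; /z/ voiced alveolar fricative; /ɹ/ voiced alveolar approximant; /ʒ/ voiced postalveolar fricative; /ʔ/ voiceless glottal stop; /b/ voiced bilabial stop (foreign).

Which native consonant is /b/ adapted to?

/p/ is closest: same manner (stop), place distance 0 (bilabial→bilabial), voicing differs (+1); total 1. Next closest is /d/ at distance 3.

p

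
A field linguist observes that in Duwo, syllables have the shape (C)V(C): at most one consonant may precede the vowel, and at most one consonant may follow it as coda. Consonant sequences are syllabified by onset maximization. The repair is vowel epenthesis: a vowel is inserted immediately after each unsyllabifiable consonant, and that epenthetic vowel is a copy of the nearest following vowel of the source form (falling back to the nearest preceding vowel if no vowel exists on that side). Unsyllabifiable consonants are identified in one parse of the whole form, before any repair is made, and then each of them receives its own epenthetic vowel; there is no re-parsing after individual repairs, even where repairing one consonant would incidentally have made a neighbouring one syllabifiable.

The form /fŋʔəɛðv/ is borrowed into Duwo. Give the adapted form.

fəŋəʔəɛðvɛ

The consonants /f/, /ŋ/, /v/ cannot be parsed into a legal (C)V(C) syllable (at most one coda consonant is licensed; onsets are limited to one consonant).
Inserting the epenthetic vowel yields /f/ → /fə/, /ŋ/ → /ŋə/, /v/ → /vɛ/.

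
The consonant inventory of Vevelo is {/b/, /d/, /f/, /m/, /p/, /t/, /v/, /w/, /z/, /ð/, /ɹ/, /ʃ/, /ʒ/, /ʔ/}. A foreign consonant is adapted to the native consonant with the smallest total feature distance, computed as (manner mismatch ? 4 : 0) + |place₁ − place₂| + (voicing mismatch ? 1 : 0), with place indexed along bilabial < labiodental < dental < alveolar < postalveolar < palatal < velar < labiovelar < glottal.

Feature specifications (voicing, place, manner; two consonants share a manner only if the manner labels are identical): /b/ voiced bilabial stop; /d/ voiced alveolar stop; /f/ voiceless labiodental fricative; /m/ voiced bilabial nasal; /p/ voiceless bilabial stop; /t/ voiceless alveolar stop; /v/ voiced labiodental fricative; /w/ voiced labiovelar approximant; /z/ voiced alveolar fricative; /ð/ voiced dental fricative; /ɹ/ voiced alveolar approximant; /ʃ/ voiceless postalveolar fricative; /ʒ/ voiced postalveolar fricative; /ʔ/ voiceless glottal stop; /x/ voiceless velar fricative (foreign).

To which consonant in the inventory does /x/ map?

/ʃ/ is closest: same manner (fricative), place distance 2 (velar→postalveolar), same voicing; total 2. Next closest is /ʒ/ at distance 3.

ʃ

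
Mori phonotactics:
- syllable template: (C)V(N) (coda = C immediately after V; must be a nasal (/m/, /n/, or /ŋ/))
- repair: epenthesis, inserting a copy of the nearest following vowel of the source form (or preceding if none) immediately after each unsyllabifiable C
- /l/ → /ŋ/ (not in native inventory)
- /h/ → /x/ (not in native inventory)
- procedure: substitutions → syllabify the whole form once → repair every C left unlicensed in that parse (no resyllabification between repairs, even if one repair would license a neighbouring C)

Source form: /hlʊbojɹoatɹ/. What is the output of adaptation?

xʊŋʊbojoɹoataɹa

Substitution: /h/ → /x/, /l/ → /ŋ/, giving /xŋʊbojɹoatɹ/.
Under (C)V(N), the unsyllabifiable consonants are /x/, /j/, /t/, /ɹ/ (only a nasal (/m/, /n/, or /ŋ/) is licensed in coda position; onsets are limited to one consonant).
Each unlicensed consonant becomes the onset of a new syllable: /x/ → /xʊ/, /j/ → /jo/, /t/ → /ta/, /ɹ/ → /ɹa/.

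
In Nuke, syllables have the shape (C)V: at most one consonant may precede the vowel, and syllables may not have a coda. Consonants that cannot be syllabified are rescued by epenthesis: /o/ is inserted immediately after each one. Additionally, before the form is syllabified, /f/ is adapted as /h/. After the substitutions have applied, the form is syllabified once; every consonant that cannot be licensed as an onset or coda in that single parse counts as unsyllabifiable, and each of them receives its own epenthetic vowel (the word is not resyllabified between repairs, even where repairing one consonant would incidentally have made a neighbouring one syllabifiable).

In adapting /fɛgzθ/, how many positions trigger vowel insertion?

After substitution the input is /hɛgzθ/.
The unsyllabifiable consonants are /g/, /z/, /θ/; each receives one epenthetic vowel.

3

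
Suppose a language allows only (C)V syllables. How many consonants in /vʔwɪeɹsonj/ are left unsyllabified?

Syllabifying with onset maximization leaves /v/, /ʔ/, /ɹ/, /n/, /j/ stranded (no codas are permitted; onsets are limited to one consonant).

5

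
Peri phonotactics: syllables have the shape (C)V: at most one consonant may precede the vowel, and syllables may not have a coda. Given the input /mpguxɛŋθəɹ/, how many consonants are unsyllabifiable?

Under (C)V, the unsyllabifiable consonants are /m/, /p/, /ŋ/, /ɹ/ (no codas are permitted; onsets are limited to one consonant).

4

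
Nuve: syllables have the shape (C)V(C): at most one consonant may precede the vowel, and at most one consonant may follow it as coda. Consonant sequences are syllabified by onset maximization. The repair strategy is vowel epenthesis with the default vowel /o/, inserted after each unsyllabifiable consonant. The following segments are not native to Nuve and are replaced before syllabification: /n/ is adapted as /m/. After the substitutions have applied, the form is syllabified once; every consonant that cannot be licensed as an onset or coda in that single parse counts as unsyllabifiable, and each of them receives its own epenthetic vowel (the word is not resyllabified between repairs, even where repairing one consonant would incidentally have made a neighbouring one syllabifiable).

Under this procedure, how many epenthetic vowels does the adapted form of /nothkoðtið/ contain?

1

After substitution the input is /mothkoðtið/.
The unsyllabifiable consonants are /h/; each receives one epenthetic vowel.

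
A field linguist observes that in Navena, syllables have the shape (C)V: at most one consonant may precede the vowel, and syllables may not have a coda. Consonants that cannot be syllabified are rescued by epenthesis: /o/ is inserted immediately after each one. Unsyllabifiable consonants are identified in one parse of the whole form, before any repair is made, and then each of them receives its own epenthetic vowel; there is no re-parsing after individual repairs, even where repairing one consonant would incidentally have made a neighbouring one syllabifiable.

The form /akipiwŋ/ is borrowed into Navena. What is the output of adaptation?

akipiwoŋo

The consonants /w/, /ŋ/ cannot be parsed into a legal (C)V syllable (no codas are permitted; onsets are limited to one consonant).
Inserting the epenthetic vowel yields /w/ → /wo/, /ŋ/ → /ŋo/.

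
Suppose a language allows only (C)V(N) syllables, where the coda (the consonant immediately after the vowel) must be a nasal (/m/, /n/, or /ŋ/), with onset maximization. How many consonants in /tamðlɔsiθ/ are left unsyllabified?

2

The consonants /ð/, /θ/ cannot be parsed into a legal (C)V(N) syllable (only a nasal (/m/, /n/, or /ŋ/) is licensed in coda position; onsets are limited to one consonant).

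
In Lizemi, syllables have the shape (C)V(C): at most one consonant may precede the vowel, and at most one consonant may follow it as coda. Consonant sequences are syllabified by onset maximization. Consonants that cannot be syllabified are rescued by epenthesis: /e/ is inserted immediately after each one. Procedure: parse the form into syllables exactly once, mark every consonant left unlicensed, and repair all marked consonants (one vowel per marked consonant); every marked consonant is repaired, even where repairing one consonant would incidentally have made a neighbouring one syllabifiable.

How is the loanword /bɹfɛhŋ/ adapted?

beɹefɛhŋe

Syllabifying with onset maximization leaves /b/, /ɹ/, /ŋ/ stranded (at most one coda consonant is licensed; onsets are limited to one consonant).
Epenthesis after each stranded consonant: /b/ → /be/, /ɹ/ → /ɹe/, /ŋ/ → /ŋe/.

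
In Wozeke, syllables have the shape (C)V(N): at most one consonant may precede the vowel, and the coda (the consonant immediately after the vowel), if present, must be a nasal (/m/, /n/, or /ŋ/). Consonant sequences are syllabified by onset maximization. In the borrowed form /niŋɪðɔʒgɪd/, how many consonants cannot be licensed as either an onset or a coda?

Syllabifying with onset maximization leaves /ʒ/, /d/ stranded (only a nasal (/m/, /n/, or /ŋ/) is licensed in coda position; onsets are limited to one consonant).

2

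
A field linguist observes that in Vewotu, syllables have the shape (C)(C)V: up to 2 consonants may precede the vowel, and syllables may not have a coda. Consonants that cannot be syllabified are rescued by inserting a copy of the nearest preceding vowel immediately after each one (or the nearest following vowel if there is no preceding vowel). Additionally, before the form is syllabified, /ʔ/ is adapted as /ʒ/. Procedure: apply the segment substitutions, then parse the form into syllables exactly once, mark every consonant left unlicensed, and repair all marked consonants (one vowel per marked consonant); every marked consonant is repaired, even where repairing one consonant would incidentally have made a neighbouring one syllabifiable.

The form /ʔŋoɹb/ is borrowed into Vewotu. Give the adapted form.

ʒŋoɹobo

Substitution: /ʔ/ → /ʒ/, giving /ʒŋoɹb/.
Syllabifying with onset maximization leaves /ɹ/, /b/ stranded (no codas are permitted; onsets may contain at most 2 consonants).
Inserting the epenthetic vowel yields /ɹ/ → /ɹo/, /b/ → /bo/.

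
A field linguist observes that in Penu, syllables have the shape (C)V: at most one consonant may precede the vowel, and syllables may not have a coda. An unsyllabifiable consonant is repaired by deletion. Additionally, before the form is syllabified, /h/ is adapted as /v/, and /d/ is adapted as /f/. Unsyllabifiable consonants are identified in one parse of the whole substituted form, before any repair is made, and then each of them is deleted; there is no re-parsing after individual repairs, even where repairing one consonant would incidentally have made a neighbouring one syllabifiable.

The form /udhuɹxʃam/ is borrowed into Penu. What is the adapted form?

uvuʃa

Substitution: /d/ → /f/, /h/ → /v/, giving /ufvuɹxʃam/.
The consonants /f/, /ɹ/, /x/, /m/ cannot be parsed into a legal (C)V syllable (no codas are permitted; onsets are limited to one consonant).
Each unlicensed consonant is deleted: /f/, /ɹ/, /x/, /m/.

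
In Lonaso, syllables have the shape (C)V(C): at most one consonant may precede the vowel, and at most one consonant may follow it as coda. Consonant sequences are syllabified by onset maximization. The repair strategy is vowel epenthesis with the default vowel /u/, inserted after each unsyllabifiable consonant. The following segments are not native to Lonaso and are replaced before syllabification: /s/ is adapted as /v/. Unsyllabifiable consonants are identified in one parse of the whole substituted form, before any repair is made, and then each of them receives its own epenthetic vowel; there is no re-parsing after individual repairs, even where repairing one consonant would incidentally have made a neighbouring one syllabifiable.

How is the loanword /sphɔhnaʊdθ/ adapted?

vupuhɔhnaʊdθu

Substitution: /s/ → /v/, giving /vphɔhnaʊdθ/.
Under (C)V(C), the unsyllabifiable consonants are /v/, /p/, /θ/ (at most one coda consonant is licensed; onsets are limited to one consonant).
Each unlicensed consonant becomes the onset of a new syllable: /v/ → /vu/, /p/ → /pu/, /θ/ → /θu/.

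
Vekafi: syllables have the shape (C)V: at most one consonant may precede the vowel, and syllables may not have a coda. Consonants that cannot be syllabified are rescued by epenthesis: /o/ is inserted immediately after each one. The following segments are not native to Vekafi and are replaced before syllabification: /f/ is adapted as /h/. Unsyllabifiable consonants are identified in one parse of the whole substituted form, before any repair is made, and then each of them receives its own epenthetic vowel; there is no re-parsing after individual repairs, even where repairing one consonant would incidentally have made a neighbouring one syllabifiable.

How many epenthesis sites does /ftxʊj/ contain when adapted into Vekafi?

3

After substitution the input is /htxʊj/.
The unsyllabifiable consonants are /h/, /t/, /j/; each receives one epenthetic vowel.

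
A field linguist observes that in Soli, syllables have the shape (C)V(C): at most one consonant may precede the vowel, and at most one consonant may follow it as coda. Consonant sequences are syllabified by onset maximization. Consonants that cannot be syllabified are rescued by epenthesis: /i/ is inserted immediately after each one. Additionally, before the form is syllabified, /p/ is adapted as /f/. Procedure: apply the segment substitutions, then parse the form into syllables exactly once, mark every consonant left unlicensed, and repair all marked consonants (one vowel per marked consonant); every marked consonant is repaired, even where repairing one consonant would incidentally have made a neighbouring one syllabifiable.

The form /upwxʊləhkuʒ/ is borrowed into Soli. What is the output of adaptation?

Substitution: /p/ → /f/, giving /ufwxʊləhkuʒ/.
The consonants /w/ cannot be parsed into a legal (C)V(C) syllable (at most one coda consonant is licensed; onsets are limited to one consonant).
Inserting the epenthetic vowel yields /w/ → /wi/.

ufwixʊləhkuʒ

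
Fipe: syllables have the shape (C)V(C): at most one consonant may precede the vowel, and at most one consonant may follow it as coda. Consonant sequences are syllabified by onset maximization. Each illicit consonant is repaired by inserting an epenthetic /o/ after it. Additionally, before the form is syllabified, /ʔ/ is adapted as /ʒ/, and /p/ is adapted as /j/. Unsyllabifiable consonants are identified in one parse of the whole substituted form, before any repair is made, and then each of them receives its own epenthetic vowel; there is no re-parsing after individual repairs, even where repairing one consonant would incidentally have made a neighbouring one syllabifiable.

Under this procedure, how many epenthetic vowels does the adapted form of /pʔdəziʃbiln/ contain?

3

After substitution the input is /jʒdəziʃbiln/.
The unsyllabifiable consonants are /j/, /ʒ/, /n/; each receives one epenthetic vowel.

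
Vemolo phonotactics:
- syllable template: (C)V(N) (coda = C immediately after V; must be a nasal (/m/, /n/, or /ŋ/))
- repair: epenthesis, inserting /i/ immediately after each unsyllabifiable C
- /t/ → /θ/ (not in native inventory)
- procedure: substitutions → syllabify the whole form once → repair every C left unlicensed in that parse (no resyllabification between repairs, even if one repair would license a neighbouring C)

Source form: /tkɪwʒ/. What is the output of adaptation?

Substitution: /t/ → /θ/, giving /θkɪwʒ/.
Syllabifying with onset maximization leaves /θ/, /w/, /ʒ/ stranded (only a nasal (/m/, /n/, or /ŋ/) is licensed in coda position; onsets are limited to one consonant).
Each unlicensed consonant becomes the onset of a new syllable: /θ/ → /θi/, /w/ → /wi/, /ʒ/ → /ʒi/.

θikɪwiʒi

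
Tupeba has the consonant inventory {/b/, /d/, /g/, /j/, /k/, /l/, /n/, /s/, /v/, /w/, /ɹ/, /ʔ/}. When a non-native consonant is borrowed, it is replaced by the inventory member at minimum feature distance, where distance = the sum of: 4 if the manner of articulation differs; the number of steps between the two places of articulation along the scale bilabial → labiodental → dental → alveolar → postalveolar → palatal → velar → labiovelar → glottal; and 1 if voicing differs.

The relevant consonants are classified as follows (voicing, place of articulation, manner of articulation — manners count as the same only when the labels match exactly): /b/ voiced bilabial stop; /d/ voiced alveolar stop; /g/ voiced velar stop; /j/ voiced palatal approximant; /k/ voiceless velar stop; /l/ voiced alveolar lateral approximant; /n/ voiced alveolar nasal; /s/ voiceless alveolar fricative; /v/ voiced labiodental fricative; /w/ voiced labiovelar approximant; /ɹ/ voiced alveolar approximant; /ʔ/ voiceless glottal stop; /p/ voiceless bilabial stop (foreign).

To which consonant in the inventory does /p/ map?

b

/b/ is closest: same manner (stop), place distance 0 (bilabial→bilabial), voicing differs (+1); total 1. Next closest is /d/ at distance 4.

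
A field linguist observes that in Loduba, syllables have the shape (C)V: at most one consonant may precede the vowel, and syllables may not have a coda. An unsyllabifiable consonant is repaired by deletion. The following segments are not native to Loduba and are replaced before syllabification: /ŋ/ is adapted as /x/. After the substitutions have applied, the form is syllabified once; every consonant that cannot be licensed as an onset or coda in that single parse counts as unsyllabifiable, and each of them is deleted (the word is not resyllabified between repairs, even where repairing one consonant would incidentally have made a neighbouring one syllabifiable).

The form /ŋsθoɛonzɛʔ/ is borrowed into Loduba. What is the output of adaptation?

Substitution: /ŋ/ → /x/, giving /xsθoɛonzɛʔ/.
Under (C)V, the unsyllabifiable consonants are /x/, /s/, /n/, /ʔ/ (no codas are permitted; onsets are limited to one consonant).
Deleting the stranded consonants removes /x/, /s/, /n/, /ʔ/.

θoɛozɛ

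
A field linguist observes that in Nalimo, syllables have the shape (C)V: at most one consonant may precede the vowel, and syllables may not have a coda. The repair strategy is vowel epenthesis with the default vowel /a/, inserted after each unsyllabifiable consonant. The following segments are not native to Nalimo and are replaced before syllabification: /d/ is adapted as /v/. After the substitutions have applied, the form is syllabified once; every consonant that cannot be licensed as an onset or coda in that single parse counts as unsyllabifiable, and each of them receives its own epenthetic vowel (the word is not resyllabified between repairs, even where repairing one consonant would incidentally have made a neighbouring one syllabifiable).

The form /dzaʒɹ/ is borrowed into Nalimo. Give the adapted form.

vazaʒaɹa

Substitution: /d/ → /v/, giving /vzaʒɹ/.
Under (C)V, the unsyllabifiable consonants are /v/, /ʒ/, /ɹ/ (no codas are permitted; onsets are limited to one consonant).
Inserting the epenthetic vowel yields /v/ → /va/, /ʒ/ → /ʒa/, /ɹ/ → /ɹa/.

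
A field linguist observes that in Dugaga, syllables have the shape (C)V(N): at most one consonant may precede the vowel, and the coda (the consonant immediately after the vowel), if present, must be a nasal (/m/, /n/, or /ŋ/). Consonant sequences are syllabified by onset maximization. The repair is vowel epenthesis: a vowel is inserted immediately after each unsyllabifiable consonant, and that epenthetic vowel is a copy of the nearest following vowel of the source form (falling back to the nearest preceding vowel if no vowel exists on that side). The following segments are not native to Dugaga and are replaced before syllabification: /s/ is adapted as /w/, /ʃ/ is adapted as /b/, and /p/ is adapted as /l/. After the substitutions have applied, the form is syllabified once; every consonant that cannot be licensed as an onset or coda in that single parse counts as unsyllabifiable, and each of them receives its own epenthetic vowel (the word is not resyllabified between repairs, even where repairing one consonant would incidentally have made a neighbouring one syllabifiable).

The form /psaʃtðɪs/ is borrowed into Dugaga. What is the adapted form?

Substitution: /p/ → /l/, /s/ → /w/, /ʃ/ → /b/, giving /lwabtðɪw/.
Syllabifying with onset maximization leaves /l/, /b/, /t/, /w/ stranded (only a nasal (/m/, /n/, or /ŋ/) is licensed in coda position; onsets are limited to one consonant).
Epenthesis after each stranded consonant: /l/ → /la/, /b/ → /bɪ/, /t/ → /tɪ/, /w/ → /wɪ/.

lawabɪtɪðɪwɪ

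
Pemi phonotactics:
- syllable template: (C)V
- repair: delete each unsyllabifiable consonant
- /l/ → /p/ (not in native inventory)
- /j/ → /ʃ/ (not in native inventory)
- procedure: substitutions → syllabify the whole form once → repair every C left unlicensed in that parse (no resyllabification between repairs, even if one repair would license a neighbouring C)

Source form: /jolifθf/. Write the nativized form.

Substitution: /j/ → /ʃ/, /l/ → /p/, giving /ʃopifθf/.
The consonants /f/, /θ/, /f/ cannot be parsed into a legal (C)V syllable (no codas are permitted; onsets are limited to one consonant).
Deletion applies to /f/, /θ/, /f/.

ʃopi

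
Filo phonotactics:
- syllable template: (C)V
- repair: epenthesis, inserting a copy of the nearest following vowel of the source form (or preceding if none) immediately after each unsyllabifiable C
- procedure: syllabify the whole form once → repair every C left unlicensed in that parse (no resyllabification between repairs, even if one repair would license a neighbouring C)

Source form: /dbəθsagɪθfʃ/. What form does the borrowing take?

The consonants /d/, /θ/, /θ/, /f/, /ʃ/ cannot be parsed into a legal (C)V syllable (no codas are permitted; onsets are limited to one consonant).
Each unlicensed consonant becomes the onset of a new syllable: /d/ → /də/, /θ/ → /θa/, /θ/ → /θɪ/, /f/ → /fɪ/, /ʃ/ → /ʃɪ/.

dəbəθasagɪθɪfɪʃɪ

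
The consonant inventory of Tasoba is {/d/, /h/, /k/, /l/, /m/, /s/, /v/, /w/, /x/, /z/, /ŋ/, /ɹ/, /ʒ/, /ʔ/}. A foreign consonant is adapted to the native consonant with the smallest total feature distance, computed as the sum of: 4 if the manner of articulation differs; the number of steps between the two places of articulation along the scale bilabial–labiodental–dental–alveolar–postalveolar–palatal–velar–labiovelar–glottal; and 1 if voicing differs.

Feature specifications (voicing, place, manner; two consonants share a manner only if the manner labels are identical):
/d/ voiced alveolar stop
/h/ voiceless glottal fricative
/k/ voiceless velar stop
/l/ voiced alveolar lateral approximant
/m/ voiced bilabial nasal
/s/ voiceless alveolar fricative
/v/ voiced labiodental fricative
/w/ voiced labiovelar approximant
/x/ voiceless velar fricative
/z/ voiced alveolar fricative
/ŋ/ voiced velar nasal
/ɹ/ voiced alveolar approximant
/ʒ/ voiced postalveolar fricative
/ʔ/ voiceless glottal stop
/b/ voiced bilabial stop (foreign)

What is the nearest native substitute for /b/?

/d/ is closest: same manner (stop), place distance 3 (bilabial→alveolar), same voicing; total 3. Next closest is /m/ at distance 4.

d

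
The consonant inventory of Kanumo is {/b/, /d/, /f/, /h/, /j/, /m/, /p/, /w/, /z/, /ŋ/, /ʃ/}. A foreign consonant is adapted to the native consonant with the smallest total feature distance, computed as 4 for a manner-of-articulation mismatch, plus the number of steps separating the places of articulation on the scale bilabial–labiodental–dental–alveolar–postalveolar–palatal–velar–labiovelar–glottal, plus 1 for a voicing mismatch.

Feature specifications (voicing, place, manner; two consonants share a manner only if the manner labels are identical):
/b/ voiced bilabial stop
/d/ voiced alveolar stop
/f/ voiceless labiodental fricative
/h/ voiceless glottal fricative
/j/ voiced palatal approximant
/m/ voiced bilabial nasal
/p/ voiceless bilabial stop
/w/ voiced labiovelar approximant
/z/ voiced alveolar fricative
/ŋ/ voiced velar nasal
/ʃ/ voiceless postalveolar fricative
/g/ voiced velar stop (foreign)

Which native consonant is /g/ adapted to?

/d/ is closest: same manner (stop), place distance 3 (velar→alveolar), same voicing; total 3. Next closest is /ŋ/ at distance 4.

d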